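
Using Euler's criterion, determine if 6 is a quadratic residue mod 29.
By Euler's criterion: 6^{14} ≡ 1 (mod 29). Since this equals 1, 6 is a QR.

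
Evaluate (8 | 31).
(8/31) = 8^{15} mod 31 = 1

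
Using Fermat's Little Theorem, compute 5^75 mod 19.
By Fermat: 5^{18} ≡ 1 mod 19. 75 = 4×18 + 3. So 5^{75} ≡ 5^{3} ≡ 11 mod 19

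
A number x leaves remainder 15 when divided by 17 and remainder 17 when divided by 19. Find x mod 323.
M = 17 × 19 = 323. M₁ = 19, y₁ ≡ 9 mod 17. M₂ = 17, y₂ ≡ 9 mod 19. x = 15×19×9 + 17×17×9 ≡ 321 mod 323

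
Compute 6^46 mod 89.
By repeated squaring mod 89: 6^{1}≡6, 6^{2}≡36, 6^{4}≡50, 6^{8}≡8, 6^{16}≡64, 6^{32}≡2. Then 6^{46} = 6^{32+8+4+2} ≡ 2 × 8 × 50 × 36 ≡ 53 mod 89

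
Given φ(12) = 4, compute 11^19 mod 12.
By Euler: 11^{4} ≡ 1 (mod 12) since gcd(11, 12) = 1. 19 = 4×4 + 3. So 11^{19} ≡ 11^{3} ≡ 11 (mod 12)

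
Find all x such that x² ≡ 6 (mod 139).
The square roots of 6 mod 139 are 80 and 59. Verify: 80² = 6400 ≡ 6 (mod 139)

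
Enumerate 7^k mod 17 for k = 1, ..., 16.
7^1, 7^2, ..., 7^{16} mod 17: [7, 15, 3, 4, 11, 9, 12, 16, 10, 2, 14, 13, 6, 8, 5, 1]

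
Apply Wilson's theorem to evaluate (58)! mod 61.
(60)! = (58)! × (59) × (60) ≡ -1 (mod 61). So (58)! ≡ -1 × [(60)(59)]^(-1) ≡ 30 (mod 61)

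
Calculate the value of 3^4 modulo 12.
3^{4} = 81 ≡ 9 mod 12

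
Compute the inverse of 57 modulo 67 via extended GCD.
Extended GCD: 57(20) + 67(-17) = 1. So 57^(-1) ≡ 20 mod 67. Verify: 57 × 20 = 1140 ≡ 1 mod 67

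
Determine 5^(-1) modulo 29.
Since 29 is prime, by Fermat 5^(-1) ≡ 5^{27} ≡ 6 (mod 29). Verify: 5 × 6 = 30 ≡ 1 (mod 29)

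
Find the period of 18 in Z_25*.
Powers of 18 mod 25: 18^1≡18, 18^2≡24, 18^3≡7, 18^4≡1. ord_25(18) = 4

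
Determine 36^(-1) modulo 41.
Since 41 is prime, by Fermat 36^(-1) ≡ 36^{39} ≡ 8 (mod 41). Verify: 36 × 8 = 288 ≡ 1 (mod 41)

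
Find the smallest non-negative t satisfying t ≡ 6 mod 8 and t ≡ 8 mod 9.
M = 8 × 9 = 72. M₁ = 9, y₁ ≡ 1 mod 8. M₂ = 8, y₂ ≡ 8 mod 9. t = 6×9×1 + 8×8×8 ≡ 62 mod 72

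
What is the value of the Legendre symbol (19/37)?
(19/37) = 19^{18} mod 37 = -1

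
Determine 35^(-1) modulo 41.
Since 41 is prime, by Fermat 35^(-1) ≡ 35^{39} ≡ 34 (mod 41). Verify: 35 × 34 = 1190 ≡ 1 (mod 41)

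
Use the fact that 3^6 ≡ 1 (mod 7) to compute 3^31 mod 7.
By Fermat: 3^{6} ≡ 1 (mod 7). 31 = 5×6 + 1. So 3^{31} ≡ 3^{1} ≡ 3 (mod 7)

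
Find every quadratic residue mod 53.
Quadratic residues modulo 53: {1, 4, 6, 7, 9, 10, 11, 13, 15, 16, 17, 24, 25, 28, 29, 36, 37, 38, 40, 42, 43, 44, 46, 47, 49, 52}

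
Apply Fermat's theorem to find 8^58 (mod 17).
By Fermat: 8^{16} ≡ 1 (mod 17). 58 = 3×16 + 10. So 8^{58} ≡ 8^{10} ≡ 13 (mod 17)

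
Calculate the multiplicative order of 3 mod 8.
Powers of 3 mod 8: 3^1≡3, 3^2≡1. ord_8(3) = 2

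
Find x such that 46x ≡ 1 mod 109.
Since 109 is prime, by Fermat 46^(-1) ≡ 46^{107} ≡ 64 mod 109. Verify: 46 × 64 = 2944 ≡ 1 mod 109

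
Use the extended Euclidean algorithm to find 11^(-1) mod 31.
Extended GCD: 11(-14) + 31(5) = 1. So 11^(-1) ≡ -14 ≡ 17 (mod 31). Verify: 11 × 17 = 187 ≡ 1 (mod 31)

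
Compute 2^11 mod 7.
Using Fermat: 2^{6} ≡ 1 (mod 7). 11 ≡ 5 (mod 6). So 2^{11} ≡ 2^{5} ≡ 4 (mod 7)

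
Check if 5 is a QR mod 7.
By Euler's criterion: 5^{3} ≡ 6 (mod 7). Since this equals -1 (≡ 6), 5 is not a QR.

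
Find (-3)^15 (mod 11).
Using Fermat: (-3)^{10} ≡ 1 (mod 11). 15 ≡ 5 (mod 10). So (-3)^{15} ≡ (-3)^{5} ≡ 10 (mod 11)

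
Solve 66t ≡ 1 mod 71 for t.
Since 71 is prime, by Fermat 66^(-1) ≡ 66^{69} ≡ 14 mod 71. Verify: 66 × 14 = 924 ≡ 1 mod 71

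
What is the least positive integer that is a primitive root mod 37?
g = 2. For each prime q|36: 2^{18}≡36, 2^{12}≡26, none ≡ 1, so ord_37(2) = 36 and 2 is a primitive root.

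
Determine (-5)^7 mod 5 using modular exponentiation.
By repeated squaring mod 5: (-5)^{1}≡0, (-5)^{2}≡0, (-5)^{4}≡0. Then (-5)^{7} = (-5)^{4+2+1} ≡ 0 × 0 × 0 ≡ 0 mod 5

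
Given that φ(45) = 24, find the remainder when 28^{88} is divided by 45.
By Euler: 28^{24} ≡ 1 mod 45 since gcd(28, 45) = 1. 88 = 3×24 + 16. So 28^{88} ≡ 28^{16} ≡ 1 mod 45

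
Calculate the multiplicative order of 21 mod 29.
Powers of 21 mod 29: 21^1≡21, 21^2≡6, 21^3≡10, 21^4≡7, 21^5≡2, 21^6≡13, 21^7≡12, 21^8≡20, 21^9≡14, 21^10≡4, 21^11≡26, 21^12≡24, 21^13≡11, 21^14≡28, 21^15≡8, 21^16≡23, 21^17≡19, 21^18≡22, 21^19≡27, 21^20≡16, 21^21≡17, 21^22≡9, 21^23≡15, 21^24≡25, 21^25≡3, 21^26≡5, 21^27≡18, 21^28≡1. ord_29(21) = 28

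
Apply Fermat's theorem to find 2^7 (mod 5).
By Fermat: 2^{4} ≡ 1 (mod 5). So 2^{7} = 2^{4} · 2^{3} ≡ 2^{3} ≡ 3 (mod 5)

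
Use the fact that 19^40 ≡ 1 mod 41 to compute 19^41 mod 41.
By Fermat: 19^{40} ≡ 1 mod 41. So 19^{41} = 19^{40} · 19^{1} ≡ 19^{1} ≡ 19 mod 41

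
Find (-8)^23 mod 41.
By repeated squaring mod 41: (-8)^{1}≡33, (-8)^{2}≡23, (-8)^{4}≡37, (-8)^{8}≡16, (-8)^{16}≡10. Then (-8)^{23} = (-8)^{16+4+2+1} ≡ 10 × 37 × 23 × 33 ≡ 21 mod 41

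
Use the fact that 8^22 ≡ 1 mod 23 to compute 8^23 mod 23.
By Fermat: 8^{22} ≡ 1 mod 23. So 8^{23} = 8^{22} · 8^{1} ≡ 8^{1} ≡ 8 mod 23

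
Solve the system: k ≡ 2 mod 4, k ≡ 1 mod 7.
M = 4 × 7 = 28. M₁ = 7, y₁ ≡ 3 mod 4. M₂ = 4, y₂ ≡ 2 mod 7. k = 2×7×3 + 1×4×2 ≡ 22 mod 28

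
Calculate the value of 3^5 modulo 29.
By repeated squaring mod 29: 3^{1}≡3, 3^{2}≡9, 3^{4}≡23. Then 3^{5} = 3^{4+1} ≡ 23 × 3 ≡ 11 mod 29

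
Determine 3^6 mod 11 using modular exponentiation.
By repeated squaring mod 11: 3^{1}≡3, 3^{2}≡9, 3^{4}≡4. Then 3^{6} = 3^{4+2} ≡ 4 × 9 ≡ 3 mod 11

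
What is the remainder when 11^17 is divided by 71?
By repeated squaring (mod 71): 11^{1}≡11, 11^{2}≡50, 11^{4}≡15, 11^{8}≡12, 11^{16}≡2. Then 11^{17} = 11^{16+1} ≡ 2 × 11 ≡ 22 (mod 71)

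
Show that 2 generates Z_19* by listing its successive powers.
2^1, 2^2, ..., 2^{18} mod 19: [2, 4, 8, 16, 13, 7, 14, 9, 18, 17, 15, 11, 3, 6, 12, 5, 10, 1]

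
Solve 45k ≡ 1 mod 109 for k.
Since 109 is prime, by Fermat 45^(-1) ≡ 45^{107} ≡ 63 mod 109. Verify: 45 × 63 = 2835 ≡ 1 mod 109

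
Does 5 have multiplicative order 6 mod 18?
Powers of 5 mod 18: 5^1≡5, 5^2≡7, 5^3≡17, 5^4≡13, 5^5≡11, 5^6≡1. First k with 5^k≡1 is k=6. Yes, ord_18(5) = 6.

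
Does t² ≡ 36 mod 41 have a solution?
By Euler's criterion: 36^{20} ≡ 1 mod 41. Since this equals 1, 36 is a QR.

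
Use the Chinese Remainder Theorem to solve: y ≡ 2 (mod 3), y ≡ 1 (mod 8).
M = 3 × 8 = 24. M₁ = 8, y₁ ≡ 2 (mod 3). M₂ = 3, y₂ ≡ 3 (mod 8). y = 2×8×2 + 1×3×3 ≡ 17 (mod 24)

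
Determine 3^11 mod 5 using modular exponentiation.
Using Fermat: 3^{4} ≡ 1 mod 5. 11 ≡ 3 mod 4. So 3^{11} ≡ 3^{3} ≡ 2 mod 5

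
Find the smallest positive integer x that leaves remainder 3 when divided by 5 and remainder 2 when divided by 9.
M = 5 × 9 = 45. M₁ = 9, y₁ ≡ 4 (mod 5). M₂ = 5, y₂ ≡ 2 (mod 9). x = 3×9×4 + 2×5×2 ≡ 38 (mod 45)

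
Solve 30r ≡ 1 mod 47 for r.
Since 47 is prime, by Fermat 30^(-1) ≡ 30^{45} ≡ 11 mod 47. Verify: 30 × 11 = 330 ≡ 1 mod 47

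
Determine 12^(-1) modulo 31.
Since 31 is prime, by Fermat 12^(-1) ≡ 12^{29} ≡ 13 mod 31. Verify: 12 × 13 = 156 ≡ 1 mod 31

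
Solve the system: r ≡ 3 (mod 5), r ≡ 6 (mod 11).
M = 5 × 11 = 55. M₁ = 11, y₁ ≡ 1 (mod 5). M₂ = 5, y₂ ≡ 9 (mod 11). r = 3×11×1 + 6×5×9 ≡ 28 (mod 55)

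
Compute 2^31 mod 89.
By repeated squaring mod 89: 2^{1}≡2, 2^{2}≡4, 2^{4}≡16, 2^{8}≡78, 2^{16}≡32. Then 2^{31} = 2^{16+8+4+2+1} ≡ 32 × 78 × 16 × 4 × 2 ≡ 67 mod 89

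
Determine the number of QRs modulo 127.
The squaring map on Z_127* is 2-to-1, so there are (126)/2 = 63 QRs.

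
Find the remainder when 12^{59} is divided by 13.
By Fermat: 12^{12} ≡ 1 mod 13. 59 = 4×12 + 11. So 12^{59} ≡ 12^{11} ≡ 12 mod 13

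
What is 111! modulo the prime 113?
(112)! = (111)! × (112) ≡ -1 mod 113. So (111)! ≡ -1 × (112)^(-1) ≡ (-1)×(-1) = 1 mod 113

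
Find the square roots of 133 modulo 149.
The square roots of 133 mod 149 are 122 and 27. Verify: 122² = 14884 ≡ 133 (mod 149)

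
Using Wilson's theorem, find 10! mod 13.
(12)! = (10)! × (11) × (12) ≡ -1 mod 13. So (10)! ≡ -1 × [(12)(11)]^(-1) ≡ 6 mod 13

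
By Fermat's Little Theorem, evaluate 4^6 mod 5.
By Fermat: 4^{4} ≡ 1 (mod 5). So 4^{6} = 4^{4} · 4^{2} ≡ 4^{2} ≡ 1 (mod 5)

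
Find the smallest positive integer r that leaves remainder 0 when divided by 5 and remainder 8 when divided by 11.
M = 5 × 11 = 55. M₁ = 11, y₁ ≡ 1 (mod 5). M₂ = 5, y₂ ≡ 9 (mod 11). r = 0×11×1 + 8×5×9 ≡ 30 (mod 55)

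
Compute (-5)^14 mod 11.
Using Fermat: (-5)^{10} ≡ 1 mod 11. 14 ≡ 4 mod 10. So (-5)^{14} ≡ (-5)^{4} ≡ 9 mod 11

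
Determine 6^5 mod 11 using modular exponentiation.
By repeated squaring (mod 11): 6^{1}≡6, 6^{2}≡3, 6^{4}≡9. Then 6^{5} = 6^{4+1} ≡ 9 × 6 ≡ 10 (mod 11)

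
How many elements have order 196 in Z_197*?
A prime p has φ(p-1) primitive roots; here φ(196) = 84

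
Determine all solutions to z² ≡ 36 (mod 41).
The square roots of 36 mod 41 are 6 and 35. Verify: 6² = 36 ≡ 36 (mod 41)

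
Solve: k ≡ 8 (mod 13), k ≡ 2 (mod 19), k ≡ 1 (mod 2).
M = 13 × 19 × 2 = 494. M₁ = 38, y₁ ≡ 12 (mod 13). M₂ = 26, y₂ ≡ 11 (mod 19). M₃ = 247, y₃ ≡ 1 (mod 2). k = 8×38×12 + 2×26×11 + 1×247×1 ≡ 21 (mod 494)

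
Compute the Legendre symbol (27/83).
(27/83) = 27^{41} mod 83 = 1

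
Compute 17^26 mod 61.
By repeated squaring (mod 61): 17^{1}≡17, 17^{2}≡45, 17^{4}≡12, 17^{8}≡22, 17^{16}≡57. Then 17^{26} = 17^{16+8+2} ≡ 57 × 22 × 45 ≡ 5 (mod 61)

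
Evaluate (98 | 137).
(98/137) = 98^{68} mod 137 = 1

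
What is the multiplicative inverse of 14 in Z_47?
Since 47 is prime, by Fermat 14^(-1) ≡ 14^{45} ≡ 37 mod 47. Verify: 14 × 37 = 518 ≡ 1 mod 47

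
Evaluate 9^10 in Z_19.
By repeated squaring (mod 19): 9^{1}≡9, 9^{2}≡5, 9^{4}≡6, 9^{8}≡17. Then 9^{10} = 9^{8+2} ≡ 17 × 5 ≡ 9 (mod 19)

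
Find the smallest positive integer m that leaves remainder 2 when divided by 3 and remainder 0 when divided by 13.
M = 3 × 13 = 39. M₁ = 13, y₁ ≡ 1 (mod 3). M₂ = 3, y₂ ≡ 9 (mod 13). m = 2×13×1 + 0×3×9 ≡ 26 (mod 39)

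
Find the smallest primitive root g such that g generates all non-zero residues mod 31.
g = 3. Powers: [3, 9, 27, 19, 26, 16, 17, 20, 29, ...] generates all 30 non-zero residues.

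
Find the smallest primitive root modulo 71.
g = 7. For each prime q|70: 7^{35}≡70, 7^{14}≡54, 7^{10}≡45, none ≡ 1, so ord_71(7) = 70 and 7 is a primitive root.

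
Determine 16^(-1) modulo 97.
Since 97 is prime, by Fermat 16^(-1) ≡ 16^{95} ≡ 91 mod 97. Verify: 16 × 91 = 1456 ≡ 1 mod 97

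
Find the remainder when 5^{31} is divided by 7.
By Fermat: 5^{6} ≡ 1 (mod 7). 31 = 5×6 + 1. So 5^{31} ≡ 5^{1} ≡ 5 (mod 7)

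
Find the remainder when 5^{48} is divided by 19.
By Fermat: 5^{18} ≡ 1 mod 19. 48 = 2×18 + 12. So 5^{48} ≡ 5^{12} ≡ 11 mod 19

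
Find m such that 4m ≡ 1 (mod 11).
Since 11 is prime, by Fermat 4^(-1) ≡ 4^{9} ≡ 3 (mod 11). Verify: 4 × 3 = 12 ≡ 1 (mod 11)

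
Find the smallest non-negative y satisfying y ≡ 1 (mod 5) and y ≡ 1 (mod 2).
M = 5 × 2 = 10. M₁ = 2, y₁ ≡ 3 (mod 5). M₂ = 5, y₂ ≡ 1 (mod 2). y = 1×2×3 + 1×5×1 ≡ 1 (mod 10)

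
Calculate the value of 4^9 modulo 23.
By repeated squaring mod 23: 4^{1}≡4, 4^{2}≡16, 4^{4}≡3, 4^{8}≡9. Then 4^{9} = 4^{8+1} ≡ 9 × 4 ≡ 13 mod 23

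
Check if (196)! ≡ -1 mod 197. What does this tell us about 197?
(196)! mod 197 = 196. Since this equals -1 mod 197, Wilson confirms 197 is prime.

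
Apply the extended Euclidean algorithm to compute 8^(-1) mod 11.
Extended GCD: 8(-4) + 11(3) = 1. So 8^(-1) ≡ -4 ≡ 7 (mod 11). Verify: 8 × 7 = 56 ≡ 1 (mod 11)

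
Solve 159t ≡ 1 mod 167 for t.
Since 167 is prime, by Fermat 159^(-1) ≡ 159^{165} ≡ 146 mod 167. Verify: 159 × 146 = 23214 ≡ 1 mod 167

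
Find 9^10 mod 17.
By repeated squaring mod 17: 9^{1}≡9, 9^{2}≡13, 9^{4}≡16, 9^{8}≡1. Then 9^{10} = 9^{8+2} ≡ 1 × 13 ≡ 13 mod 17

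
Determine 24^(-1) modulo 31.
Since 31 is prime, by Fermat 24^(-1) ≡ 24^{29} ≡ 22 (mod 31). Verify: 24 × 22 = 528 ≡ 1 (mod 31)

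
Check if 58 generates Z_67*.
58^{22} ≡ 1 mod 67 and 22 < 66, so ord_67(58) = 22 ≠ 66 and 58 is not a primitive root.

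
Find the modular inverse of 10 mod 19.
Since 19 is prime, by Fermat 10^(-1) ≡ 10^{17} ≡ 2 mod 19. Verify: 10 × 2 = 20 ≡ 1 mod 19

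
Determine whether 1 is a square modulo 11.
By Euler's criterion: 1^{5} ≡ 1 (mod 11). Since this equals 1, 1 is a QR.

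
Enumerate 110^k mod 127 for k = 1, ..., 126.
110^1, 110^2, ..., 110^{126} mod 127: [110, 35, 40, 82, 3, 76, 105, 120, 119, 9, 101, 61, 106, 103, 27, 49, 56, 64, 55, 81, 20, 41, 65, 38, 116, 60, 123, 68, 114, 94, 53, 115, 77, 88, 28, 32, 91, 104, 10, 84, 96, 19, 58, 30, 125, 34, 57, 47, 90, 121, 102, 44, 14, 16, 109, 52, 5, 42, 48, 73, 29, 15, 126, 17, 92, 87, 45, 124, 51, 22, 7, 8, 118, 26, 66, 21, 24, 100, 78, 71, 63, 72, 46, 107, 86, 62, 89, 11, 67, 4, 59, 13, 33, 74, 12, 50, 39, 99, 95, 36, 23, 117, 43, 31, 108, 69, 97, 2, 93, 70, 80, 37, 6, 25, 83, 113, 111, 18, 75, 122, 85, 79, 54, 98, 112, 1]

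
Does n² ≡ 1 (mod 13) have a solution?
By Euler's criterion: 1^{6} ≡ 1 (mod 13). Since this equals 1, 1 is a QR.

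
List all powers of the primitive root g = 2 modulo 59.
2^1, 2^2, ..., 2^{58} mod 59: [2, 4, 8, 16, 32, 5, 10, 20, 40, 21, 42, 25, 50, 41, 23, 46, 33, 7, 14, 28, 56, 53, 47, 35, 11, 22, 44, 29, 58, 57, 55, 51, 43, 27, 54, 49, 39, 19, 38, 17, 34, 9, 18, 36, 13, 26, 52, 45, 31, 3, 6, 12, 24, 48, 37, 15, 30, 1]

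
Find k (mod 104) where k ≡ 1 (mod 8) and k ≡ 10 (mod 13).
M = 8 × 13 = 104. M₁ = 13, y₁ ≡ 5 (mod 8). M₂ = 8, y₂ ≡ 5 (mod 13). k = 1×13×5 + 10×8×5 ≡ 49 (mod 104)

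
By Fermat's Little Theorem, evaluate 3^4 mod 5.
By Fermat's Little Theorem, 3^{4} ≡ 1 (mod 5) since 5 is prime and gcd(3, 5) = 1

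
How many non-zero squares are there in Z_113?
The squaring map on Z_113* is 2-to-1, so there are (112)/2 = 56 QRs.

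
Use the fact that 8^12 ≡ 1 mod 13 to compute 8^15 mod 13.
By Fermat: 8^{12} ≡ 1 mod 13. So 8^{15} = 8^{12} · 8^{3} ≡ 8^{3} ≡ 5 mod 13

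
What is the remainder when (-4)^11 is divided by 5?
Using Fermat: (-4)^{4} ≡ 1 mod 5. 11 ≡ 3 mod 4. So (-4)^{11} ≡ (-4)^{3} ≡ 1 mod 5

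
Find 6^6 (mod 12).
By repeated squaring (mod 12): 6^{1}≡6, 6^{2}≡0, 6^{4}≡0. Then 6^{6} = 6^{4+2} ≡ 0 × 0 ≡ 0 (mod 12)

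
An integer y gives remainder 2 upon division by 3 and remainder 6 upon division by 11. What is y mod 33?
M = 3 × 11 = 33. M₁ = 11, y₁ ≡ 2 mod 3. M₂ = 3, y₂ ≡ 4 mod 11. y = 2×11×2 + 6×3×4 ≡ 17 mod 33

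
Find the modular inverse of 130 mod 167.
Since 167 is prime, by Fermat 130^(-1) ≡ 130^{165} ≡ 9 (mod 167). Verify: 130 × 9 = 1170 ≡ 1 (mod 167)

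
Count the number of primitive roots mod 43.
There are φ(43-1) = φ(42) = 12 primitive roots modulo 43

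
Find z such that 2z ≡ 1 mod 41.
Since 41 is prime, by Fermat 2^(-1) ≡ 2^{39} ≡ 21 mod 41. Verify: 2 × 21 = 42 ≡ 1 mod 41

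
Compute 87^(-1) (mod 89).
Since 89 is prime, by Fermat 87^(-1) ≡ 87^{87} ≡ 44 (mod 89). Verify: 87 × 44 = 3828 ≡ 1 (mod 89)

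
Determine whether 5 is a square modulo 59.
By Euler's criterion: 5^{29} ≡ 1 mod 59. Since this equals 1, 5 is a QR.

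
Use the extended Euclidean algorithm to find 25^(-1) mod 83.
Extended GCD: 25(10) + 83(-3) = 1. So 25^(-1) ≡ 10 (mod 83). Verify: 25 × 10 = 250 ≡ 1 (mod 83)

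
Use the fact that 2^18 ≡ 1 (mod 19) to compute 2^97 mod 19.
By Fermat: 2^{18} ≡ 1 (mod 19). 97 = 5×18 + 7. So 2^{97} ≡ 2^{7} ≡ 14 (mod 19)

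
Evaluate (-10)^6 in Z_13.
By repeated squaring mod 13: (-10)^{1}≡3, (-10)^{2}≡9, (-10)^{4}≡3. Then (-10)^{6} = (-10)^{4+2} ≡ 3 × 9 ≡ 1 mod 13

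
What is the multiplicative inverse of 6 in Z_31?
Since 31 is prime, by Fermat 6^(-1) ≡ 6^{29} ≡ 26 (mod 31). Verify: 6 × 26 = 156 ≡ 1 (mod 31)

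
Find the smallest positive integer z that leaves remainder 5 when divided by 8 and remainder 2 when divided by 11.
M = 8 × 11 = 88. M₁ = 11, y₁ ≡ 3 mod 8. M₂ = 8, y₂ ≡ 7 mod 11. z = 5×11×3 + 2×8×7 ≡ 13 mod 88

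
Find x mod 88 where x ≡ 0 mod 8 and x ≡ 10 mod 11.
M = 8 × 11 = 88. M₁ = 11, y₁ ≡ 3 mod 8. M₂ = 8, y₂ ≡ 7 mod 11. x = 0×11×3 + 10×8×7 ≡ 32 mod 88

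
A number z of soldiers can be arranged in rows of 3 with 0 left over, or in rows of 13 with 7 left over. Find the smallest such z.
M = 3 × 13 = 39. M₁ = 13, y₁ ≡ 1 mod 3. M₂ = 3, y₂ ≡ 9 mod 13. z = 0×13×1 + 7×3×9 ≡ 33 mod 39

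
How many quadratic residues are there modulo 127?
For prime 127, there are (p-1)/2 = (127-1)/2 = 63 quadratic residues (excluding 0).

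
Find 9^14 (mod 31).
By repeated squaring (mod 31): 9^{1}≡9, 9^{2}≡19, 9^{4}≡20, 9^{8}≡28. Then 9^{14} = 9^{8+4+2} ≡ 28 × 20 × 19 ≡ 7 (mod 31)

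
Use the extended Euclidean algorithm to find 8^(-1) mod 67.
Extended GCD: 8(-25) + 67(3) = 1. So 8^(-1) ≡ -25 ≡ 42 mod 67. Verify: 8 × 42 = 336 ≡ 1 mod 67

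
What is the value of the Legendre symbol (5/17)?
(5/17) = 5^{8} mod 17 = -1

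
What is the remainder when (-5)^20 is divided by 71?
By repeated squaring (mod 71): (-5)^{1}≡66, (-5)^{2}≡25, (-5)^{4}≡57, (-5)^{8}≡54, (-5)^{16}≡5. Then (-5)^{20} = (-5)^{16+4} ≡ 5 × 57 ≡ 1 (mod 71)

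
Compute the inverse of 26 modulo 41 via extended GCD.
Extended GCD: 26(-11) + 41(7) = 1. So 26^(-1) ≡ -11 ≡ 30 (mod 41). Verify: 26 × 30 = 780 ≡ 1 (mod 41)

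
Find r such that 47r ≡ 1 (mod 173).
Since 173 is prime, by Fermat 47^(-1) ≡ 47^{171} ≡ 81 (mod 173). Verify: 47 × 81 = 3807 ≡ 1 (mod 173)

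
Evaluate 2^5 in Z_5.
Using Fermat: 2^{4} ≡ 1 mod 5. 5 ≡ 1 mod 4. So 2^{5} ≡ 2^{1} ≡ 2 mod 5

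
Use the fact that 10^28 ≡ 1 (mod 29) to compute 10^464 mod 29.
By Fermat: 10^{28} ≡ 1 (mod 29). 464 ≡ 16 (mod 28). So 10^{464} ≡ 10^{16} ≡ 16 (mod 29)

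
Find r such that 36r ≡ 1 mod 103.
Since 103 is prime, by Fermat 36^(-1) ≡ 36^{101} ≡ 83 mod 103. Verify: 36 × 83 = 2988 ≡ 1 mod 103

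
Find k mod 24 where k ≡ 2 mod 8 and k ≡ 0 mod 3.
M = 8 × 3 = 24. M₁ = 3, y₁ ≡ 3 mod 8. M₂ = 8, y₂ ≡ 2 mod 3. k = 2×3×3 + 0×8×2 ≡ 18 mod 24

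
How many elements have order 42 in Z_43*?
A prime p has φ(p-1) primitive roots; here φ(42) = 12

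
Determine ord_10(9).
Powers of 9 mod 10: 9^1≡9, 9^2≡1. ord_10(9) = 2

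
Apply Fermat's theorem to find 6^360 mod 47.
By Fermat: 6^{46} ≡ 1 mod 47. 360 ≡ 38 mod 46. So 6^{360} ≡ 6^{38} ≡ 2 mod 47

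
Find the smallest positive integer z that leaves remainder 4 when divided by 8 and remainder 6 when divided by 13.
M = 8 × 13 = 104. M₁ = 13, y₁ ≡ 5 mod 8. M₂ = 8, y₂ ≡ 5 mod 13. z = 4×13×5 + 6×8×5 ≡ 84 mod 104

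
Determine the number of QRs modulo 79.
For prime 79, there are (p-1)/2 = (79-1)/2 = 39 quadratic residues (excluding 0).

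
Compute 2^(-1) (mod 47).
Since 47 is prime, by Fermat 2^(-1) ≡ 2^{45} ≡ 24 (mod 47). Verify: 2 × 24 = 48 ≡ 1 (mod 47)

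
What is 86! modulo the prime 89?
(88)! = (86)! × (87) × (88) ≡ -1 (mod 89). So (86)! ≡ -1 × [(88)(87)]^(-1) ≡ 44 (mod 89)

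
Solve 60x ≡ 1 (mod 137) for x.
Since 137 is prime, by Fermat 60^(-1) ≡ 60^{135} ≡ 16 (mod 137). Verify: 60 × 16 = 960 ≡ 1 (mod 137)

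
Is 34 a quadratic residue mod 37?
By Euler's criterion: 34^{18} ≡ 1 mod 37. Since this equals 1, 34 is a QR.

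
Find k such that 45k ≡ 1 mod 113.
Since 113 is prime, by Fermat 45^(-1) ≡ 45^{111} ≡ 108 mod 113. Verify: 45 × 108 = 4860 ≡ 1 mod 113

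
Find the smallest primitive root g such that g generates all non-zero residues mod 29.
g = 2. For each prime q|28: 2^{14}≡28, 2^{4}≡16, none ≡ 1, so ord_29(2) = 28 and 2 is a primitive root.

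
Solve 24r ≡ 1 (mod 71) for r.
Since 71 is prime, by Fermat 24^(-1) ≡ 24^{69} ≡ 3 (mod 71). Verify: 24 × 3 = 72 ≡ 1 (mod 71)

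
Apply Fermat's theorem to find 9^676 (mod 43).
By Fermat: 9^{42} ≡ 1 (mod 43). 676 ≡ 4 (mod 42). So 9^{676} ≡ 9^{4} ≡ 25 (mod 43)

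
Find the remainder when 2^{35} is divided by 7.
By Fermat: 2^{6} ≡ 1 (mod 7). 35 = 5×6 + 5. So 2^{35} ≡ 2^{5} ≡ 4 (mod 7)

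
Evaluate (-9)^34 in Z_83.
By repeated squaring mod 83: (-9)^{1}≡74, (-9)^{2}≡81, (-9)^{4}≡4, (-9)^{8}≡16, (-9)^{16}≡7, (-9)^{32}≡49. Then (-9)^{34} = (-9)^{32+2} ≡ 49 × 81 ≡ 68 mod 83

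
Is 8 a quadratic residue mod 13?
By Euler's criterion: 8^{6} ≡ 12 (mod 13). Since this equals -1 (≡ 12), 8 is not a QR.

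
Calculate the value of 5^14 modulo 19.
By repeated squaring mod 19: 5^{1}≡5, 5^{2}≡6, 5^{4}≡17, 5^{8}≡4. Then 5^{14} = 5^{8+4+2} ≡ 4 × 17 × 6 ≡ 9 mod 19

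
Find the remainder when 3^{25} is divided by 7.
By Fermat: 3^{6} ≡ 1 mod 7. 25 = 4×6 + 1. So 3^{25} ≡ 3^{1} ≡ 3 mod 7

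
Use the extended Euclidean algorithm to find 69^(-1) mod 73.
Extended GCD: 69(18) + 73(-17) = 1. So 69^(-1) ≡ 18 mod 73. Verify: 69 × 18 = 1242 ≡ 1 mod 73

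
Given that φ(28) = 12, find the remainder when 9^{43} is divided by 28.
By Euler: 9^{12} ≡ 1 (mod 28) since gcd(9, 28) = 1. 43 = 3×12 + 7. So 9^{43} ≡ 9^{7} ≡ 9 (mod 28)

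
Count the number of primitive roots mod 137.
Number of primitive roots mod 137 = φ(p-1) = φ(136) = 64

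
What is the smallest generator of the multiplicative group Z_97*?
g = 5. Powers: [5, 25, 28, 43, 21, 8, 40, 6, 30, ...] generates all 96 non-zero residues.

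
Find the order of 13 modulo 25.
Powers of 13 mod 25: 13^1≡13, 13^2≡19, 13^3≡22, 13^4≡11, 13^5≡18, 13^6≡9, 13^7≡17, 13^8≡21, 13^9≡23, 13^10≡24, 13^11≡12, 13^12≡6, 13^13≡3, 13^14≡14, 13^15≡7, 13^16≡16, 13^17≡8, 13^18≡4, 13^19≡2, 13^20≡1. So the order of 13 is 20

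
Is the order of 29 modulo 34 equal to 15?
Powers of 29 mod 34: 29^1≡29, 29^2≡25, 29^3≡11, 29^4≡13, 29^5≡3, 29^6≡19, 29^7≡7, 29^8≡33, 29^9≡5, 29^10≡9, 29^11≡23, 29^12≡21, 29^13≡31, 29^14≡15, 29^15≡27, 29^16≡1. 29^15≡27≢1, so ord ≠ 15. No, the actual order is 16.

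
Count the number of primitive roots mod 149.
There are φ(149-1) = φ(148) = 72 primitive roots modulo 149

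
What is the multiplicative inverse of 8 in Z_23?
Since 23 is prime, by Fermat 8^(-1) ≡ 8^{21} ≡ 3 (mod 23). Verify: 8 × 3 = 24 ≡ 1 (mod 23)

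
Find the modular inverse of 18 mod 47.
Since 47 is prime, by Fermat 18^(-1) ≡ 18^{45} ≡ 34 mod 47. Verify: 18 × 34 = 612 ≡ 1 mod 47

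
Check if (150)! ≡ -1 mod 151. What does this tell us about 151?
(150)! mod 151 = 150. Since this equals -1 mod 151, Wilson confirms 151 is prime.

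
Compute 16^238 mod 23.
Using Fermat: 16^{22} ≡ 1 (mod 23). 238 ≡ 18 (mod 22). So 16^{238} ≡ 16^{18} ≡ 18 (mod 23)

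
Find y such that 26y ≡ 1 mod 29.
Since 29 is prime, by Fermat 26^(-1) ≡ 26^{27} ≡ 19 mod 29. Verify: 26 × 19 = 494 ≡ 1 mod 29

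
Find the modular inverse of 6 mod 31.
Since 31 is prime, by Fermat 6^(-1) ≡ 6^{29} ≡ 26 mod 31. Verify: 6 × 26 = 156 ≡ 1 mod 31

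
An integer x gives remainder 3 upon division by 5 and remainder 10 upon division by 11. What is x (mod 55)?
M = 5 × 11 = 55. M₁ = 11, y₁ ≡ 1 (mod 5). M₂ = 5, y₂ ≡ 9 (mod 11). x = 3×11×1 + 10×5×9 ≡ 43 (mod 55)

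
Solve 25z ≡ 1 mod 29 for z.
Since 29 is prime, by Fermat 25^(-1) ≡ 25^{27} ≡ 7 mod 29. Verify: 25 × 7 = 175 ≡ 1 mod 29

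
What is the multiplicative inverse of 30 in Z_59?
Since 59 is prime, by Fermat 30^(-1) ≡ 30^{57} ≡ 2 mod 59. Verify: 30 × 2 = 60 ≡ 1 mod 59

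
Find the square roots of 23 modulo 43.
The square roots of 23 mod 43 are 25 and 18. Verify: 25² = 625 ≡ 23 (mod 43)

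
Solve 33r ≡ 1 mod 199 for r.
Since 199 is prime, by Fermat 33^(-1) ≡ 33^{197} ≡ 193 mod 199. Verify: 33 × 193 = 6369 ≡ 1 mod 199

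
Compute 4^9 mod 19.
By repeated squaring (mod 19): 4^{1}≡4, 4^{2}≡16, 4^{4}≡9, 4^{8}≡5. Then 4^{9} = 4^{8+1} ≡ 5 × 4 ≡ 1 (mod 19)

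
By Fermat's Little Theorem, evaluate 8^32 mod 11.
By Fermat: 8^{10} ≡ 1 (mod 11). 32 = 3×10 + 2. So 8^{32} ≡ 8^{2} ≡ 9 (mod 11)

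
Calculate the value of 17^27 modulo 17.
By repeated squaring mod 17: 17^{1}≡0, 17^{2}≡0, 17^{4}≡0, 17^{8}≡0, 17^{16}≡0. Then 17^{27} = 17^{16+8+2+1} ≡ 0 × 0 × 0 × 0 ≡ 0 mod 17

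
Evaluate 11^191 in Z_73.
Using Fermat: 11^{72} ≡ 1 mod 73. 191 ≡ 47 mod 72. So 11^{191} ≡ 11^{47} ≡ 39 mod 73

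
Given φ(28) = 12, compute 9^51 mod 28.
By Euler: 9^{12} ≡ 1 mod 28 since gcd(9, 28) = 1. 51 = 4×12 + 3. So 9^{51} ≡ 9^{3} ≡ 1 mod 28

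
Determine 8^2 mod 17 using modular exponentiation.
8^{2} = 64 ≡ 13 mod 17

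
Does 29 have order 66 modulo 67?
29^{3} ≡ 1 mod 67 and 3 < 66, so ord_67(29) = 3 ≠ 66 and 29 is not a primitive root.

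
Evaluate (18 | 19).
(18/19) = 18^{9} mod 19 = -1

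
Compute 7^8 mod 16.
By repeated squaring (mod 16): 7^{1}≡7, 7^{2}≡1, 7^{4}≡1, 7^{8}≡1. So 7^{8} ≡ 1 (mod 16)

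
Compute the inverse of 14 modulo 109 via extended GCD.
Extended GCD: 14(39) + 109(-5) = 1. So 14^(-1) ≡ 39 (mod 109). Verify: 14 × 39 = 546 ≡ 1 (mod 109)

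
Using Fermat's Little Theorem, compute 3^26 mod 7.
By Fermat: 3^{6} ≡ 1 mod 7. 26 = 4×6 + 2. So 3^{26} ≡ 3^{2} ≡ 2 mod 7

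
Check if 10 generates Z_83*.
10^{41} ≡ 1 (mod 83) and 41 < 82, so ord_83(10) = 41 ≠ 82 and 10 is not a primitive root.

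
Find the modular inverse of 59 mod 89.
Since 89 is prime, by Fermat 59^(-1) ≡ 59^{87} ≡ 86 (mod 89). Verify: 59 × 86 = 5074 ≡ 1 (mod 89)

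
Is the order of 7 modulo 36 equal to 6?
Powers of 7 mod 36: 7^1≡7, 7^2≡13, 7^3≡19, 7^4≡25, 7^5≡31, 7^6≡1. First k with 7^k≡1 is k=6. Yes, ord_36(7) = 6.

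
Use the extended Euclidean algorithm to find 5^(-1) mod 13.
Extended GCD: 5(-5) + 13(2) = 1. So 5^(-1) ≡ -5 ≡ 8 (mod 13). Verify: 5 × 8 = 40 ≡ 1 (mod 13)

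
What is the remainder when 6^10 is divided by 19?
By repeated squaring (mod 19): 6^{1}≡6, 6^{2}≡17, 6^{4}≡4, 6^{8}≡16. Then 6^{10} = 6^{8+2} ≡ 16 × 17 ≡ 6 (mod 19)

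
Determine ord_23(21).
Powers of 21 mod 23: 21^1≡21, 21^2≡4, 21^3≡15, 21^4≡16, 21^5≡14, 21^6≡18, 21^7≡10, 21^8≡3, 21^9≡17, 21^10≡12, 21^11≡22, 21^12≡2, 21^13≡19, 21^14≡8, 21^15≡7, 21^16≡9, 21^17≡5, 21^18≡13, 21^19≡20, 21^20≡6, 21^21≡11, 21^22≡1. ord_23(21) = 22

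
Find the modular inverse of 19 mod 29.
Since 29 is prime, by Fermat 19^(-1) ≡ 19^{27} ≡ 26 mod 29. Verify: 19 × 26 = 494 ≡ 1 mod 29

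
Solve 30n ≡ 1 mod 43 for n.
Since 43 is prime, by Fermat 30^(-1) ≡ 30^{41} ≡ 33 mod 43. Verify: 30 × 33 = 990 ≡ 1 mod 43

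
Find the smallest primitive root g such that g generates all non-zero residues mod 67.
g = 2. For each prime q|66: 2^{33}≡66, 2^{22}≡37, 2^{6}≡64, none ≡ 1, so ord_67(2) = 66 and 2 is a primitive root.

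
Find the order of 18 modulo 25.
Powers of 18 mod 25: 18^1≡18, 18^2≡24, 18^3≡7, 18^4≡1. Order = 4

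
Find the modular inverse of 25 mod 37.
Since 37 is prime, by Fermat 25^(-1) ≡ 25^{35} ≡ 3 (mod 37). Verify: 25 × 3 = 75 ≡ 1 (mod 37)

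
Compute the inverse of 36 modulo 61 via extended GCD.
Extended GCD: 36(-22) + 61(13) = 1. So 36^(-1) ≡ -22 ≡ 39 mod 61. Verify: 36 × 39 = 1404 ≡ 1 mod 61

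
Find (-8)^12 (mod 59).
By repeated squaring (mod 59): (-8)^{1}≡51, (-8)^{2}≡5, (-8)^{4}≡25, (-8)^{8}≡35. Then (-8)^{12} = (-8)^{8+4} ≡ 35 × 25 ≡ 49 (mod 59)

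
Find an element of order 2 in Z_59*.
58 has order 2 mod 59 since 58^{2} ≡ 1 mod 59 and no smaller power works.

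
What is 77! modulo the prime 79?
(78)! = (77)! × (78) ≡ -1 (mod 79). So (77)! ≡ -1 × (78)^(-1) ≡ (-1)×(-1) = 1 (mod 79)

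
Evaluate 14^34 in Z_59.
By repeated squaring mod 59: 14^{1}≡14, 14^{2}≡19, 14^{4}≡7, 14^{8}≡49, 14^{16}≡41, 14^{32}≡29. Then 14^{34} = 14^{32+2} ≡ 29 × 19 ≡ 20 mod 59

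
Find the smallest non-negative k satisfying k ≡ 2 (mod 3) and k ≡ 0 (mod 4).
M = 3 × 4 = 12. M₁ = 4, y₁ ≡ 1 (mod 3). M₂ = 3, y₂ ≡ 3 (mod 4). k = 2×4×1 + 0×3×3 ≡ 8 (mod 12)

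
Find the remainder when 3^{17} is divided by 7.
By Fermat: 3^{6} ≡ 1 (mod 7). 17 = 2×6 + 5. So 3^{17} ≡ 3^{5} ≡ 5 (mod 7)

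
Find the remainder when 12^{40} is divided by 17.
By Fermat: 12^{16} ≡ 1 (mod 17). 40 = 2×16 + 8. So 12^{40} ≡ 12^{8} ≡ 16 (mod 17)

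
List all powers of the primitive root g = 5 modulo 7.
5^1, 5^2, ..., 5^{6} mod 7: [5, 4, 6, 2, 3, 1]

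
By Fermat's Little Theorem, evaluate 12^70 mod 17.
By Fermat: 12^{16} ≡ 1 (mod 17). 70 = 4×16 + 6. So 12^{70} ≡ 12^{6} ≡ 2 (mod 17)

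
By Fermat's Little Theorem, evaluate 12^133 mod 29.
By Fermat: 12^{28} ≡ 1 mod 29. 133 = 4×28 + 21. So 12^{133} ≡ 12^{21} ≡ 12 mod 29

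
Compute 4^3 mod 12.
4^{3} = 64 ≡ 4 mod 12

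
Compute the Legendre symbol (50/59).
(50/59) = 50^{29} mod 59 = -1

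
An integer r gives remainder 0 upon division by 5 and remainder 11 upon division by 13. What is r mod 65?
M = 5 × 13 = 65. M₁ = 13, y₁ ≡ 2 mod 5. M₂ = 5, y₂ ≡ 8 mod 13. r = 0×13×2 + 11×5×8 ≡ 50 mod 65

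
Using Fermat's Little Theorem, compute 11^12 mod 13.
By Fermat's Little Theorem, 11^{12} ≡ 1 mod 13 since 13 is prime and gcd(11, 13) = 1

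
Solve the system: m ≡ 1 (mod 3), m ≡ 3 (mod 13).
M = 3 × 13 = 39. M₁ = 13, y₁ ≡ 1 (mod 3). M₂ = 3, y₂ ≡ 9 (mod 13). m = 1×13×1 + 3×3×9 ≡ 16 (mod 39)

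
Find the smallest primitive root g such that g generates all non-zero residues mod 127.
g = 3. Powers: [3, 9, 27, 81, 116, 94, 28, ...] generates all 126 non-zero residues.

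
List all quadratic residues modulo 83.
Quadratic residues modulo 83: {1, 3, 4, 7, 9, 10, 11, 12, 16, 17, 21, 23, 25, 26, 27, 28, 29, 30, 31, 33, 36, 37, 38, 40, 41, 44, 48, 49, 51, 59, 61, 63, 64, 65, 68, 69, 70, 75, 77, 78, 81}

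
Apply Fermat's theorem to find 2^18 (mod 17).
By Fermat: 2^{16} ≡ 1 (mod 17). So 2^{18} = 2^{16} · 2^{2} ≡ 2^{2} ≡ 4 (mod 17)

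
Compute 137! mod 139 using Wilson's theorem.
(138)! = (137)! × (138) ≡ -1 mod 139. So (137)! ≡ -1 × (138)^(-1) ≡ (-1)×(-1) = 1 mod 139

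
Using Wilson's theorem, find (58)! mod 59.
By Wilson's theorem, (58)! ≡ -1 ≡ 58 mod 59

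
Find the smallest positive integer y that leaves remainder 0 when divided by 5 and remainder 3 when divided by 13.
M = 5 × 13 = 65. M₁ = 13, y₁ ≡ 2 mod 5. M₂ = 5, y₂ ≡ 8 mod 13. y = 0×13×2 + 3×5×8 ≡ 55 mod 65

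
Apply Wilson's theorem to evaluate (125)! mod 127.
(126)! = (125)! × (126) ≡ -1 (mod 127). So (125)! ≡ -1 × (126)^(-1) ≡ (-1)×(-1) = 1 (mod 127)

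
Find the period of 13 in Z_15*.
Powers of 13 mod 15: 13^1≡13, 13^2≡4, 13^3≡7, 13^4≡1. Order = 4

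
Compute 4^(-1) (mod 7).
Since 7 is prime, by Fermat 4^(-1) ≡ 4^{5} ≡ 2 (mod 7). Verify: 4 × 2 = 8 ≡ 1 (mod 7)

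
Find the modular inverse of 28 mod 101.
Since 101 is prime, by Fermat 28^(-1) ≡ 28^{99} ≡ 83 (mod 101). Verify: 28 × 83 = 2324 ≡ 1 (mod 101)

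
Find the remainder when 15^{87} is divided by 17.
By Fermat: 15^{16} ≡ 1 mod 17. 87 = 5×16 + 7. So 15^{87} ≡ 15^{7} ≡ 8 mod 17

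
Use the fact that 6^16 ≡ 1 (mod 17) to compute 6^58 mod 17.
By Fermat: 6^{16} ≡ 1 (mod 17). 58 = 3×16 + 10. So 6^{58} ≡ 6^{10} ≡ 15 (mod 17)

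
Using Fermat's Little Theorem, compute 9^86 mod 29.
By Fermat: 9^{28} ≡ 1 (mod 29). 86 = 3×28 + 2. So 9^{86} ≡ 9^{2} ≡ 23 (mod 29)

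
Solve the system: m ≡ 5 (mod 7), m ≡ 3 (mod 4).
M = 7 × 4 = 28. M₁ = 4, y₁ ≡ 2 (mod 7). M₂ = 7, y₂ ≡ 3 (mod 4). m = 5×4×2 + 3×7×3 ≡ 19 (mod 28)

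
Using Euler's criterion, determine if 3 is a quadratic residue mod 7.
By Euler's criterion: 3^{3} ≡ 6 mod 7. Since this equals -1 (≡ 6), 3 is not a QR.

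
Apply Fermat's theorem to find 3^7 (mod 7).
By Fermat: 3^{6} ≡ 1 (mod 7). So 3^{7} = 3^{6} · 3^{1} ≡ 3^{1} ≡ 3 (mod 7)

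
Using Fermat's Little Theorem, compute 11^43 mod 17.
By Fermat: 11^{16} ≡ 1 mod 17. 43 = 2×16 + 11. So 11^{43} ≡ 11^{11} ≡ 12 mod 17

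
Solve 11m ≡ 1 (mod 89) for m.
Since 89 is prime, by Fermat 11^(-1) ≡ 11^{87} ≡ 81 (mod 89). Verify: 11 × 81 = 891 ≡ 1 (mod 89)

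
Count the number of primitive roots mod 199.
A prime p has φ(p-1) primitive roots; here φ(198) = 60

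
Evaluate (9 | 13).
(9/13) = 9^{6} mod 13 = 1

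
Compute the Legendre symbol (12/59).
(12/59) = 12^{29} mod 59 = 1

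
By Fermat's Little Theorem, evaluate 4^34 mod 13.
By Fermat: 4^{12} ≡ 1 (mod 13). 34 = 2×12 + 10. So 4^{34} ≡ 4^{10} ≡ 9 (mod 13)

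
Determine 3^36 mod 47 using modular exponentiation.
By repeated squaring mod 47: 3^{1}≡3, 3^{2}≡9, 3^{4}≡34, 3^{8}≡28, 3^{16}≡32, 3^{32}≡37. Then 3^{36} = 3^{32+4} ≡ 37 × 34 ≡ 36 mod 47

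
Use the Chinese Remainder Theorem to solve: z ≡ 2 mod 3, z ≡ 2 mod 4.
M = 3 × 4 = 12. M₁ = 4, y₁ ≡ 1 mod 3. M₂ = 3, y₂ ≡ 3 mod 4. z = 2×4×1 + 2×3×3 ≡ 2 mod 12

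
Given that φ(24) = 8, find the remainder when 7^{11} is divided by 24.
By Euler: 7^{8} ≡ 1 (mod 24) since gcd(7, 24) = 1. 11 = 1×8 + 3. So 7^{11} ≡ 7^{3} ≡ 7 (mod 24)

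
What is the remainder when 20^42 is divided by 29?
Using Fermat: 20^{28} ≡ 1 mod 29. 42 ≡ 14 mod 28. So 20^{42} ≡ 20^{14} ≡ 1 mod 29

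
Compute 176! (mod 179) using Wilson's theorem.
(178)! = (176)! × (177) × (178) ≡ -1 (mod 179). So (176)! ≡ -1 × [(178)(177)]^(-1) ≡ 89 (mod 179)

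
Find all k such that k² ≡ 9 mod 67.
The square roots of 9 mod 67 are 64 and 3. Verify: 64² = 4096 ≡ 9 mod 67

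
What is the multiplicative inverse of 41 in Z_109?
Since 109 is prime, by Fermat 41^(-1) ≡ 41^{107} ≡ 8 mod 109. Verify: 41 × 8 = 328 ≡ 1 mod 109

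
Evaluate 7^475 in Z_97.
Using Fermat: 7^{96} ≡ 1 mod 97. 475 ≡ 91 mod 96. So 7^{475} ≡ 7^{91} ≡ 56 mod 97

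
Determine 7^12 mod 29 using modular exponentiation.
By repeated squaring mod 29: 7^{1}≡7, 7^{2}≡20, 7^{4}≡23, 7^{8}≡7. Then 7^{12} = 7^{8+4} ≡ 7 × 23 ≡ 16 mod 29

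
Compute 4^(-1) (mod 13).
Since 13 is prime, by Fermat 4^(-1) ≡ 4^{11} ≡ 10 (mod 13). Verify: 4 × 10 = 40 ≡ 1 (mod 13)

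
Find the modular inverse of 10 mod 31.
Since 31 is prime, by Fermat 10^(-1) ≡ 10^{29} ≡ 28 (mod 31). Verify: 10 × 28 = 280 ≡ 1 (mod 31)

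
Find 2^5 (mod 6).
By repeated squaring (mod 6): 2^{1}≡2, 2^{2}≡4, 2^{4}≡4. Then 2^{5} = 2^{4+1} ≡ 4 × 2 ≡ 2 (mod 6)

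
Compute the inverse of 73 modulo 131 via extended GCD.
Extended GCD: 73(-61) + 131(34) = 1. So 73^(-1) ≡ -61 ≡ 70 (mod 131). Verify: 73 × 70 = 5110 ≡ 1 (mod 131)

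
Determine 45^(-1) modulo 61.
Since 61 is prime, by Fermat 45^(-1) ≡ 45^{59} ≡ 19 mod 61. Verify: 45 × 19 = 855 ≡ 1 mod 61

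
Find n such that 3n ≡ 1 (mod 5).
Since 5 is prime, by Fermat 3^(-1) ≡ 3^{3} ≡ 2 (mod 5). Verify: 3 × 2 = 6 ≡ 1 (mod 5)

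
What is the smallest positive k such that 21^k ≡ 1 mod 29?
Powers of 21 mod 29: 21^1≡21, 21^2≡6, 21^3≡10, 21^4≡7, 21^5≡2, 21^6≡13, 21^7≡12, 21^8≡20, 21^9≡14, 21^10≡4, 21^11≡26, 21^12≡24, 21^13≡11, 21^14≡28, 21^15≡8, 21^16≡23, 21^17≡19, 21^18≡22, 21^19≡27, 21^20≡16, 21^21≡17, 21^22≡9, 21^23≡15, 21^24≡25, 21^25≡3, 21^26≡5, 21^27≡18, 21^28≡1. Order = 28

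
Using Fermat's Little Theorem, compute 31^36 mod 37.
By Fermat's Little Theorem, 31^{36} ≡ 1 (mod 37) since 37 is prime and gcd(31, 37) = 1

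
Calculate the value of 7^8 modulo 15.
By repeated squaring mod 15: 7^{1}≡7, 7^{2}≡4, 7^{4}≡1, 7^{8}≡1. So 7^{8} ≡ 1 mod 15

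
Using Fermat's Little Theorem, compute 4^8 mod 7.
By Fermat: 4^{6} ≡ 1 mod 7. So 4^{8} = 4^{6} · 4^{2} ≡ 4^{2} ≡ 2 mod 7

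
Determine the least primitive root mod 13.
g = 2. For each prime q|12: 2^{6}≡12, 2^{4}≡3, none ≡ 1, so ord_13(2) = 12 and 2 is a primitive root.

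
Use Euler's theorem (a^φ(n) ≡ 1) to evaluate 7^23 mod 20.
By Euler: 7^{8} ≡ 1 mod 20 since gcd(7, 20) = 1. 23 = 2×8 + 7. So 7^{23} ≡ 7^{7} ≡ 3 mod 20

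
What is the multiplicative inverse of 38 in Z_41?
Since 41 is prime, by Fermat 38^(-1) ≡ 38^{39} ≡ 27 mod 41. Verify: 38 × 27 = 1026 ≡ 1 mod 41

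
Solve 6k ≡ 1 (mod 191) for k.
Since 191 is prime, by Fermat 6^(-1) ≡ 6^{189} ≡ 32 (mod 191). Verify: 6 × 32 = 192 ≡ 1 (mod 191)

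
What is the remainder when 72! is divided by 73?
By Wilson's theorem, (72)! ≡ -1 ≡ 72 mod 73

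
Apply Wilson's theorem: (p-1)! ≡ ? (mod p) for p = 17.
By Wilson's theorem, (16)! ≡ -1 ≡ 16 mod 17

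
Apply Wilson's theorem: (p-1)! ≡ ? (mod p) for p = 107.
By Wilson's theorem, (106)! ≡ -1 ≡ 106 mod 107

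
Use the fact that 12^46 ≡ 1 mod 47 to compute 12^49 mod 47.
By Fermat: 12^{46} ≡ 1 mod 47. So 12^{49} = 12^{46} · 12^{3} ≡ 12^{3} ≡ 36 mod 47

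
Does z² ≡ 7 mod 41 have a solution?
By Euler's criterion: 7^{20} ≡ 40 mod 41. Since this equals -1 (≡ 40), 7 is not a QR.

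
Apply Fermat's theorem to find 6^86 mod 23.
By Fermat: 6^{22} ≡ 1 mod 23. 86 = 3×22 + 20. So 6^{86} ≡ 6^{20} ≡ 16 mod 23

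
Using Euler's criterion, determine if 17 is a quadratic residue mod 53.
By Euler's criterion: 17^{26} ≡ 1 (mod 53). Since this equals 1, 17 is a QR.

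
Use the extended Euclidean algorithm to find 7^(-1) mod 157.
Extended GCD: 7(45) + 157(-2) = 1. So 7^(-1) ≡ 45 mod 157. Verify: 7 × 45 = 315 ≡ 1 mod 157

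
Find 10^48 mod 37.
Using Fermat: 10^{36} ≡ 1 mod 37. 48 ≡ 12 mod 36. So 10^{48} ≡ 10^{12} ≡ 1 mod 37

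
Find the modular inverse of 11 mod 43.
Since 43 is prime, by Fermat 11^(-1) ≡ 11^{41} ≡ 4 (mod 43). Verify: 11 × 4 = 44 ≡ 1 (mod 43)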